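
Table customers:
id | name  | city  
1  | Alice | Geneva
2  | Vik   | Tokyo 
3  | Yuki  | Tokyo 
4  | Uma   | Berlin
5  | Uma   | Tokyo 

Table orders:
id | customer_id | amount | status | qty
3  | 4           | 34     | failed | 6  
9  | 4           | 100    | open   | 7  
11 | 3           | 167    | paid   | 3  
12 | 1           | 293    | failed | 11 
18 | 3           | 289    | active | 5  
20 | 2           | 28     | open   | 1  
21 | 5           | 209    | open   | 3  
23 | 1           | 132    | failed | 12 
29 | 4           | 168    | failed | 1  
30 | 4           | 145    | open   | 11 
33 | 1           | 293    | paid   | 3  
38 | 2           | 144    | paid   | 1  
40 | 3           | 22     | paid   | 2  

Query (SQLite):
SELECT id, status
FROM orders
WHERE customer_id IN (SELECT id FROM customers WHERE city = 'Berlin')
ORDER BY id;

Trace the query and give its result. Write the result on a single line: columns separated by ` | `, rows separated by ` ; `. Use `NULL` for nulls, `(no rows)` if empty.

3 | failed ; 9 | open ; 29 | failed ; 30 | open

Inner query: customers.id where city = 'Berlin'.
Outer: keep orders rows whose customer_id is in that set.
Inner query → {4}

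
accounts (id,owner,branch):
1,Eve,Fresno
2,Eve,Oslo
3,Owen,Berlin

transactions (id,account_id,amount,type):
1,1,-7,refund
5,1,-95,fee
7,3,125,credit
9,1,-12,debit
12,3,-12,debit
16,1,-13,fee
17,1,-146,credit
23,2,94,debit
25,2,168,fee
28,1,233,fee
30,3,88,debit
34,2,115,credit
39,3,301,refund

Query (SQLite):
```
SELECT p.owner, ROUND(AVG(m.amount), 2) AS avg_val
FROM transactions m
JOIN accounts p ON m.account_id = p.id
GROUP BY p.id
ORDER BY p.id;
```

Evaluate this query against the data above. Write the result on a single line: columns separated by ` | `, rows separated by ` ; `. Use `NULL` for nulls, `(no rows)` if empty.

Join each transactions row to its accounts via account_id.
Group joined rows by accounts.id; compute ROUND(AVG(m.amount), 2) per group.
  1: ids {1, 5, 9, 16, 17, 28} → ROUND(AVG(m.amount), 2)=-6.67
  2: ids {23, 25, 34} → ROUND(AVG(m.amount), 2)=125.67
  3: ids {7, 12, 30, 39} → ROUND(AVG(m.amount), 2)=125.5

Eve | -6.67 ; Eve | 125.67 ; Owen | 125.5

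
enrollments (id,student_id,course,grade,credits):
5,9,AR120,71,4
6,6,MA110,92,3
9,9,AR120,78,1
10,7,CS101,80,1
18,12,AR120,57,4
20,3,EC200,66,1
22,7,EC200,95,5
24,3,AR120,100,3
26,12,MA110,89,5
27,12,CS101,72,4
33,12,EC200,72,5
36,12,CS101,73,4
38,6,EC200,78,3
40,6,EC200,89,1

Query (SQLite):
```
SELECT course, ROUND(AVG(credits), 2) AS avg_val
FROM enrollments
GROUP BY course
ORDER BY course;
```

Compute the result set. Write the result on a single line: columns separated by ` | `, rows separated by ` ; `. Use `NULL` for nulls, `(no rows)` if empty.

AR120 | 3 ; CS101 | 3 ; EC200 | 3 ; MA110 | 4

Partition enrollments by course; compute ROUND(AVG(credits), 2) within each group.
  AR120: ids {5, 9, 18, 24} → ROUND(AVG(credits), 2)=3
  CS101: ids {10, 27, 36} → ROUND(AVG(credits), 2)=3
  EC200: ids {20, 22, 33, 38, 40} → ROUND(AVG(credits), 2)=3
  MA110: ids {6, 26} → ROUND(AVG(credits), 2)=4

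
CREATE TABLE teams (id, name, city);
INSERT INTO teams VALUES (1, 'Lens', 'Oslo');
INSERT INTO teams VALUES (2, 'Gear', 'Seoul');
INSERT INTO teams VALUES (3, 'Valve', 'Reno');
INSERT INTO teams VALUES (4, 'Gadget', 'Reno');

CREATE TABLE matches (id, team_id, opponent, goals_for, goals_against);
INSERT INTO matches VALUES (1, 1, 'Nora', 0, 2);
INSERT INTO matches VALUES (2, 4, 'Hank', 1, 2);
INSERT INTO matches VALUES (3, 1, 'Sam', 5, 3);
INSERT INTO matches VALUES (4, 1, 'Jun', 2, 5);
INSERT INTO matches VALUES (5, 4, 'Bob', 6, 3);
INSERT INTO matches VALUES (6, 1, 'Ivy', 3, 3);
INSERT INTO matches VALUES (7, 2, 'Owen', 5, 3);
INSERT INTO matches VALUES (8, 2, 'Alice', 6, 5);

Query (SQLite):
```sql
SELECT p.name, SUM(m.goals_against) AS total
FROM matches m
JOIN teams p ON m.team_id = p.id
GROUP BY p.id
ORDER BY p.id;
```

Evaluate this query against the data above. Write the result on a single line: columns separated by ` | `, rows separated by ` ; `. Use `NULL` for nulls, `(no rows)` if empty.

Join each matches row to its teams via team_id.
Group joined rows by teams.id; compute SUM(m.goals_against) per group.
  1: ids {1, 3, 4, 6} → SUM(m.goals_against)=13
  2: ids {7, 8} → SUM(m.goals_against)=8
  4: ids {2, 5} → SUM(m.goals_against)=5

Lens | 13 ; Gear | 8 ; Gadget | 5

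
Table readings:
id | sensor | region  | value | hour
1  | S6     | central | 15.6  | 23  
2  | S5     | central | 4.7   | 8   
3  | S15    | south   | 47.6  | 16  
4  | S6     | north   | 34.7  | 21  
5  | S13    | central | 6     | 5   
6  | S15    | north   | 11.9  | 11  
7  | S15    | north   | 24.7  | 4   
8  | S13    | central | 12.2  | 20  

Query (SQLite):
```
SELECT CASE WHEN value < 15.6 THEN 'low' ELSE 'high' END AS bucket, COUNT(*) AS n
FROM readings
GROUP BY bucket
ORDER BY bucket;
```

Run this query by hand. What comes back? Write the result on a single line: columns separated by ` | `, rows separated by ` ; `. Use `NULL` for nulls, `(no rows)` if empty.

Bucket rows by value < 15.6 → 'low' else 'high'; count each bucket.

high | 4 ; low | 4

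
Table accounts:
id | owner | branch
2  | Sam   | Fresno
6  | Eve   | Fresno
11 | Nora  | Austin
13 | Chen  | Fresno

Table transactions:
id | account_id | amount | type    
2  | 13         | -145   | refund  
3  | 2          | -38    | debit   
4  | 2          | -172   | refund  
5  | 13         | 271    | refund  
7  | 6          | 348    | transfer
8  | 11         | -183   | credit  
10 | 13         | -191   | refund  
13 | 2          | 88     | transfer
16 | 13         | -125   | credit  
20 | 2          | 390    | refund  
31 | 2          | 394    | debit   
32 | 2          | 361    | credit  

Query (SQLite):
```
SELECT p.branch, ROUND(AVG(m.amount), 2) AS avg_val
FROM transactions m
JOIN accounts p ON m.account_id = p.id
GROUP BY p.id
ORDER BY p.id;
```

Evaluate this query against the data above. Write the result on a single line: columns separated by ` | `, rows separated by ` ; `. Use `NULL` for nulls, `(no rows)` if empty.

Fresno | 170.5 ; Fresno | 348 ; Austin | -183 ; Fresno | -47.5

Join each transactions row to its accounts via account_id.
Group joined rows by accounts.id; compute ROUND(AVG(m.amount), 2) per group.
  2: ids {3, 4, 13, 20, 31, 32} → ROUND(AVG(m.amount), 2)=170.5
  6: ids {7} → ROUND(AVG(m.amount), 2)=348
  11: ids {8} → ROUND(AVG(m.amount), 2)=-183
  13: ids {2, 5, 10, 16} → ROUND(AVG(m.amount), 2)=-47.5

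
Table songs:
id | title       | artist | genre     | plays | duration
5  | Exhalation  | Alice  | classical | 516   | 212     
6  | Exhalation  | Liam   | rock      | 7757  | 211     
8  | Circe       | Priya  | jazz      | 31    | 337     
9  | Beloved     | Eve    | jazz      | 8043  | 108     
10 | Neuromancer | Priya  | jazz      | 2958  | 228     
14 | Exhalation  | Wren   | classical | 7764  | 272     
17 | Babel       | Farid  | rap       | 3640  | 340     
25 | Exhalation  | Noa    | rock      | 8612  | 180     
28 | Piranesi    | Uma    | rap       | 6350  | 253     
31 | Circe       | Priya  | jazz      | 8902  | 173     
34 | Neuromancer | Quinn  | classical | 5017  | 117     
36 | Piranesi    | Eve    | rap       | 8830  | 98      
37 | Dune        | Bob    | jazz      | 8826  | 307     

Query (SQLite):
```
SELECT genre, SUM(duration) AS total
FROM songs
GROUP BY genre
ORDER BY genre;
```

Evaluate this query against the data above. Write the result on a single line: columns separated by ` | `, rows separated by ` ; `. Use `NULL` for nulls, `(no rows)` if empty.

Partition songs by genre; compute SUM(duration) within each group.
  classical: ids {5, 14, 34} → SUM(duration)=601
  jazz: ids {8, 9, 10, 31, 37} → SUM(duration)=1153
  rap: ids {17, 28, 36} → SUM(duration)=691
  rock: ids {6, 25} → SUM(duration)=391

classical | 601 ; jazz | 1153 ; rap | 691 ; rock | 391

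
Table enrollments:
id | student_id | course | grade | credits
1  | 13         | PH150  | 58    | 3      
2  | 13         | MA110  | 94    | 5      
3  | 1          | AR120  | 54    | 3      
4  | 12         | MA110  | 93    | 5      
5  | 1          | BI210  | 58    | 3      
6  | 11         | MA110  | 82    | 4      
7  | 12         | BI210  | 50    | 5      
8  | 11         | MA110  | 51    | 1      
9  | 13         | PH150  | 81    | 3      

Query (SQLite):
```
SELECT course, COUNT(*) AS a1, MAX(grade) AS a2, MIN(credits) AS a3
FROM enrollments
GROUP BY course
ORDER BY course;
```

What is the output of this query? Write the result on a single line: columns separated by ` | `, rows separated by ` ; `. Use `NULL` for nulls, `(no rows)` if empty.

AR120 | 1 | 54 | 3 ; BI210 | 2 | 58 | 3 ; MA110 | 4 | 94 | 1 ; PH150 | 2 | 81 | 3

Group enrollments by course.
Per group compute: COUNT(*), MAX(grade), MIN(credits).
  AR120: ids {3} → COUNT(*)=1, MAX(grade)=54, MIN(credits)=3
  BI210: ids {5, 7} → COUNT(*)=2, MAX(grade)=58, MIN(credits)=3
  MA110: ids {2, 4, 6, 8} → COUNT(*)=4, MAX(grade)=94, MIN(credits)=1
  PH150: ids {1, 9} → COUNT(*)=2, MAX(grade)=81, MIN(credits)=3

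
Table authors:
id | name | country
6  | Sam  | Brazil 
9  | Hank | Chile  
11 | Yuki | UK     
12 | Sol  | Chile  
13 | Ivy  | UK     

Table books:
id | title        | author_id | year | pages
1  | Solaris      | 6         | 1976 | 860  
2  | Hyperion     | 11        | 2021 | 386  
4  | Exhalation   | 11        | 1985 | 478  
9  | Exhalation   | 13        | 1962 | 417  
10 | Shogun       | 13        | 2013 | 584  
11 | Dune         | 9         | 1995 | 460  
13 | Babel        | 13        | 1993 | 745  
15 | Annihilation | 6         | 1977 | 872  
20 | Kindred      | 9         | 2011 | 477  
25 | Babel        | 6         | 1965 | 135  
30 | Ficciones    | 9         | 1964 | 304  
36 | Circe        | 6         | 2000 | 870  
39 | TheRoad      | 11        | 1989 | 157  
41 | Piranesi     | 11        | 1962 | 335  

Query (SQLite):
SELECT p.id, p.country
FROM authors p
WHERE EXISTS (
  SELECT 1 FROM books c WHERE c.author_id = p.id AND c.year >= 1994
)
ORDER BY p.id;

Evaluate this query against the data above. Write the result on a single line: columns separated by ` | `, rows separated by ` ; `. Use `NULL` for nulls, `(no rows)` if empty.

6 | Brazil ; 9 | Chile ; 11 | UK ; 13 | UK

For each authors row, check whether any books with matching author_id has year >= 1994.
Keep rows where that is true.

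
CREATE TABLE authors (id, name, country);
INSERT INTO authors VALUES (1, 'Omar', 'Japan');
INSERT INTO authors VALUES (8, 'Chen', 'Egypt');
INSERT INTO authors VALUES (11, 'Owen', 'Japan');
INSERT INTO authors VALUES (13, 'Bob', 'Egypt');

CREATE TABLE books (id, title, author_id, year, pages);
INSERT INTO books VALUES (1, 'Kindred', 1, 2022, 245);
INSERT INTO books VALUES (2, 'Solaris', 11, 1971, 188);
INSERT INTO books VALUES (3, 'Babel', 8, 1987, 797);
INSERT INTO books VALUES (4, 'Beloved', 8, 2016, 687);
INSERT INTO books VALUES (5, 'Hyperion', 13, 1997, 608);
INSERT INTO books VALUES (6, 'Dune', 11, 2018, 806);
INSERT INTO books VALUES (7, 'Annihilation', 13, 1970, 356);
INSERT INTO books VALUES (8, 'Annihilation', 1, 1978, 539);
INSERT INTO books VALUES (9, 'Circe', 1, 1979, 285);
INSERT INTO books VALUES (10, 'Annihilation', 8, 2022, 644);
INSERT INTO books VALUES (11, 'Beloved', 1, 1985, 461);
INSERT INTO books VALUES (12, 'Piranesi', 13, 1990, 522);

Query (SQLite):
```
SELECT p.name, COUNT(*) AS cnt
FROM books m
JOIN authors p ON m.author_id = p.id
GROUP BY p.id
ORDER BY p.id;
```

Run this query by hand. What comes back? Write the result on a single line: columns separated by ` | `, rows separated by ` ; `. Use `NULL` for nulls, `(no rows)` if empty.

Join each books row to its authors via author_id.
Group joined rows by authors.id; compute COUNT(*) per group.
  1: ids {1, 8, 9, 11} → COUNT(*)=4
  8: ids {3, 4, 10} → COUNT(*)=3
  11: ids {2, 6} → COUNT(*)=2
  13: ids {5, 7, 12} → COUNT(*)=3

Omar | 4 ; Chen | 3 ; Owen | 2 ; Bob | 3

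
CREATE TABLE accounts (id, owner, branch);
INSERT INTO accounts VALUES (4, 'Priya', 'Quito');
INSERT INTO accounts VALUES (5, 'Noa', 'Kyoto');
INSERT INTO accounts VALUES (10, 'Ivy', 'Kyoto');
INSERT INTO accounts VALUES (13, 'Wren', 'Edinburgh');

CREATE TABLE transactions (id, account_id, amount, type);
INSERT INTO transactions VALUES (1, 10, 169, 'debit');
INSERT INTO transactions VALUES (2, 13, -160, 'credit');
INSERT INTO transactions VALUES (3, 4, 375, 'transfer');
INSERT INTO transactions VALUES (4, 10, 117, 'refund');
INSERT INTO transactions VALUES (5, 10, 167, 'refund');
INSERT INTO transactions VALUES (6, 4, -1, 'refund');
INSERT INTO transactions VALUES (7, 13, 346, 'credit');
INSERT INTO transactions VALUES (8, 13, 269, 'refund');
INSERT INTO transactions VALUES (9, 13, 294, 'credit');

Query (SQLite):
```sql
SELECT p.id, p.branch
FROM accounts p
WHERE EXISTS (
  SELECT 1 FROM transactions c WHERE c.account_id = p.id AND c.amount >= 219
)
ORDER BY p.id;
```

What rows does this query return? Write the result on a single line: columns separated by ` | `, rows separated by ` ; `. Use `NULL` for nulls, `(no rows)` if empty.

4 | Quito ; 13 | Edinburgh

For each accounts row, check whether any transactions with matching account_id has amount >= 219.
Keep rows where that is true.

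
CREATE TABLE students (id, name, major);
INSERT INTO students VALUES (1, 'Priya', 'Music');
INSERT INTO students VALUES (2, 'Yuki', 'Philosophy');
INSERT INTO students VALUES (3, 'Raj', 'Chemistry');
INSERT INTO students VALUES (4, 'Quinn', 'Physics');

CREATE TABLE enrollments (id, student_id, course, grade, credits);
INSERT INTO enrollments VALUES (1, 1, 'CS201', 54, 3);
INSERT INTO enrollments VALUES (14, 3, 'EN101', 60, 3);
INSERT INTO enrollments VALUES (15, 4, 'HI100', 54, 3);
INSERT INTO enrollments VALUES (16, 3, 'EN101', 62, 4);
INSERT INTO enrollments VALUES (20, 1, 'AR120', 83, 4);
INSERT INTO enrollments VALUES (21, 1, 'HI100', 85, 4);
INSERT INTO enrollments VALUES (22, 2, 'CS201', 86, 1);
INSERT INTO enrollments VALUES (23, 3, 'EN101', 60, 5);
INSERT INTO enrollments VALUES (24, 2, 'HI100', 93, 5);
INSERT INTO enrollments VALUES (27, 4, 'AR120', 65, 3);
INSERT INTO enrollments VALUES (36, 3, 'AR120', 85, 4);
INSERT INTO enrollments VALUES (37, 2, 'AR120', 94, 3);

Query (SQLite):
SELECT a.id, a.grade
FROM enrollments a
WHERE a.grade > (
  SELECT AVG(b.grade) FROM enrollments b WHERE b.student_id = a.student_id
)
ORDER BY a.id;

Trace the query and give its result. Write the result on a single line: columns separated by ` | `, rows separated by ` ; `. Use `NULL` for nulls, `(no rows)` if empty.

For each enrollments row a, compute AVG(grade) over rows sharing a.student_id.
Keep row a if a.grade > that per-group AVG.
  student_id=1: AVG(grade) = 74.0
  student_id=2: AVG(grade) = 91.0
  student_id=3: AVG(grade) = 66.75
  student_id=4: AVG(grade) = 59.5

20 | 83 ; 21 | 85 ; 24 | 93 ; 27 | 65 ; 36 | 85 ; 37 | 94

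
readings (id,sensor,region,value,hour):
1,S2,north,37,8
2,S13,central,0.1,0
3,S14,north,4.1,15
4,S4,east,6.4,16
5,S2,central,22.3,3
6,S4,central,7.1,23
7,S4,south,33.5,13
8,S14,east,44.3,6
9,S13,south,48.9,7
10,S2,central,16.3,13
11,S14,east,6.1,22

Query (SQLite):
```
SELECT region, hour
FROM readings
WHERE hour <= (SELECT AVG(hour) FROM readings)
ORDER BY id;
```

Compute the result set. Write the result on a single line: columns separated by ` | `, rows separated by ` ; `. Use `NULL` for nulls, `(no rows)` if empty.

Scalar subquery: AVG(hour) over all readings rows = 11.454545 (≈; comparison uses full precision).
Keep rows where hour <= that value.

north | 8 ; central | 0 ; central | 3 ; east | 6 ; south | 7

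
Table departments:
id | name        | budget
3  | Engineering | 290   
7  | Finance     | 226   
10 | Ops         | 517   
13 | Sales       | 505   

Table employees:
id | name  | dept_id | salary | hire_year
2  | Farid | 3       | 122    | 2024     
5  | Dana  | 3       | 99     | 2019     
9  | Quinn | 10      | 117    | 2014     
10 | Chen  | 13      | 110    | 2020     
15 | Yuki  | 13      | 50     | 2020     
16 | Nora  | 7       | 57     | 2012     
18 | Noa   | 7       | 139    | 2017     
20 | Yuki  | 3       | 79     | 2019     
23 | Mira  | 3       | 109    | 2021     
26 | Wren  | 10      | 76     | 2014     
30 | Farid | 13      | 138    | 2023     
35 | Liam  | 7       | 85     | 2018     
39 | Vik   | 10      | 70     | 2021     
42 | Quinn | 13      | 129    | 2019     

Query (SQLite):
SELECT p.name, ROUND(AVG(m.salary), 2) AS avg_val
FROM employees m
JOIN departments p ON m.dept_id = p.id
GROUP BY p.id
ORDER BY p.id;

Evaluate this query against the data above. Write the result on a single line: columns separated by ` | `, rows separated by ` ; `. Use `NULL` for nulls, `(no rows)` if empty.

Engineering | 102.25 ; Finance | 93.67 ; Ops | 87.67 ; Sales | 106.75

Join each employees row to its departments via dept_id.
Group joined rows by departments.id; compute ROUND(AVG(m.salary), 2) per group.
  3: ids {2, 5, 20, 23} → ROUND(AVG(m.salary), 2)=102.25
  7: ids {16, 18, 35} → ROUND(AVG(m.salary), 2)=93.67
  10: ids {9, 26, 39} → ROUND(AVG(m.salary), 2)=87.67
  13: ids {10, 15, 30, 42} → ROUND(AVG(m.salary), 2)=106.75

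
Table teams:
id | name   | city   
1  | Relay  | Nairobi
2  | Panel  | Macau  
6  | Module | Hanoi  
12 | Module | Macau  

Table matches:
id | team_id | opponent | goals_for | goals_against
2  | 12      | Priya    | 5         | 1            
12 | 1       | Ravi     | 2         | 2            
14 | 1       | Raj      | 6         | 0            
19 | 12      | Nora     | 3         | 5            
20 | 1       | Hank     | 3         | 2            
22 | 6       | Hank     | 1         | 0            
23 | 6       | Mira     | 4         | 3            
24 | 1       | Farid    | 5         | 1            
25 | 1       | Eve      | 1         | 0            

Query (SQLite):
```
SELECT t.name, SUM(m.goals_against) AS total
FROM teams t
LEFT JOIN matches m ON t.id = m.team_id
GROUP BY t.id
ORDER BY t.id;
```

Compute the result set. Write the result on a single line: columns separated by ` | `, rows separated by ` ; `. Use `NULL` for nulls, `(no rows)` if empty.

LEFT JOIN keeps every teams row; unmatched ones get NULL for matches columns.
Group by teams.id and compute SUM(m.goals_against). SUM over an all-NULL group is NULL.
  1: ids {12, 14, 20, 24, 25} → SUM(m.goals_against)=5
  2: ids {—} → SUM(m.goals_against)=NULL
  6: ids {22, 23} → SUM(m.goals_against)=3
  12: ids {2, 19} → SUM(m.goals_against)=6

Relay | 5 ; Panel | NULL ; Module | 3 ; Module | 6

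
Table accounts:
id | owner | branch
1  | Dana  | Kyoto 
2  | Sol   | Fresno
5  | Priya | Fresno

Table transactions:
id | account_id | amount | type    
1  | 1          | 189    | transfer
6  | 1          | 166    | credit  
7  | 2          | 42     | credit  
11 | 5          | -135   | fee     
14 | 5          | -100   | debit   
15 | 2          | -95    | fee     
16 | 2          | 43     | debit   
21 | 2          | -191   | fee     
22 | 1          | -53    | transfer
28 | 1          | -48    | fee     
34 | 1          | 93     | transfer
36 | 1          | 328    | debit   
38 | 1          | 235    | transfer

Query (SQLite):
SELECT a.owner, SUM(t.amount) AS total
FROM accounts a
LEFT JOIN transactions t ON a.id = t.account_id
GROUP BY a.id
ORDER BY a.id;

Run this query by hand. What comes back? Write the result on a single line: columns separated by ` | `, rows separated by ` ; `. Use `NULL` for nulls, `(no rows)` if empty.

LEFT JOIN keeps every accounts row; unmatched ones get NULL for transactions columns.
Group by accounts.id and compute SUM(t.amount). SUM over an all-NULL group is NULL.
  1: ids {1, 6, 22, 28, 34, 36, 38} → SUM(t.amount)=910
  2: ids {7, 15, 16, 21} → SUM(t.amount)=-201
  5: ids {11, 14} → SUM(t.amount)=-235

Dana | 910 ; Sol | -201 ; Priya | -235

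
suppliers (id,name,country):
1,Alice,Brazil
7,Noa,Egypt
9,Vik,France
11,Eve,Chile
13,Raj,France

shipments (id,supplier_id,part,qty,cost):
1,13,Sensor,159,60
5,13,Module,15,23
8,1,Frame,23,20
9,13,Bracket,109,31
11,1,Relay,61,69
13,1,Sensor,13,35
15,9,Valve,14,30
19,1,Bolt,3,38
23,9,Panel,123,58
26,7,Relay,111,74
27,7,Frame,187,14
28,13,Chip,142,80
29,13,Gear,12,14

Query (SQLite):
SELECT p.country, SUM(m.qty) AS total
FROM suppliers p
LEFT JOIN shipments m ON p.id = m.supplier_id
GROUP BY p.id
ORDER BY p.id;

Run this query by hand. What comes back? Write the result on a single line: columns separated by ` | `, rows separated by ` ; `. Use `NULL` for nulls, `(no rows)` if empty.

Brazil | 100 ; Egypt | 298 ; France | 137 ; Chile | NULL ; France | 437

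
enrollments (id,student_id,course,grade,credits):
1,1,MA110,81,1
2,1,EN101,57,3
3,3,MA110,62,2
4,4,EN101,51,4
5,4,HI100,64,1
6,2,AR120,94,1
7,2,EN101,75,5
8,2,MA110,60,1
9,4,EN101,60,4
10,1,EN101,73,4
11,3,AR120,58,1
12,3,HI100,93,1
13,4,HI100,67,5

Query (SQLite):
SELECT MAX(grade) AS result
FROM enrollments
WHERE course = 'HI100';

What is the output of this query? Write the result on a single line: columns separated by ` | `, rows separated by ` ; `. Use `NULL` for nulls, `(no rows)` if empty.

93

Rows where course='HI100' → grade values: [64, 93, 67].
MAX of non-NULL values = 93.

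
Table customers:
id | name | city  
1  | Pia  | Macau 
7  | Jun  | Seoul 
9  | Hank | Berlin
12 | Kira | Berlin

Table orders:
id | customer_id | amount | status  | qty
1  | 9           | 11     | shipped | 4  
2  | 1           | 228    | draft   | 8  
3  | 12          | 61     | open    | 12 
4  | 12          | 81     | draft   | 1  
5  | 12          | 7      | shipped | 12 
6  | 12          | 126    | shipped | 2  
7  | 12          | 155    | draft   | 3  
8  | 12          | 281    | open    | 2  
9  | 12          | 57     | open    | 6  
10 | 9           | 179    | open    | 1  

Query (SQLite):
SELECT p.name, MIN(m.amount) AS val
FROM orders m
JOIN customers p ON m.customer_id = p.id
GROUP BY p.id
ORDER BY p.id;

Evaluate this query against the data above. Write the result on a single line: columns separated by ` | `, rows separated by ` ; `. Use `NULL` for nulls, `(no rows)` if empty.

Join each orders row to its customers via customer_id.
Group joined rows by customers.id; compute MIN(m.amount) per group.
  1: ids {2} → MIN(m.amount)=228
  9: ids {1, 10} → MIN(m.amount)=11
  12: ids {3, 4, 5, 6, 7, 8, 9} → MIN(m.amount)=7

Pia | 228 ; Hank | 11 ; Kira | 7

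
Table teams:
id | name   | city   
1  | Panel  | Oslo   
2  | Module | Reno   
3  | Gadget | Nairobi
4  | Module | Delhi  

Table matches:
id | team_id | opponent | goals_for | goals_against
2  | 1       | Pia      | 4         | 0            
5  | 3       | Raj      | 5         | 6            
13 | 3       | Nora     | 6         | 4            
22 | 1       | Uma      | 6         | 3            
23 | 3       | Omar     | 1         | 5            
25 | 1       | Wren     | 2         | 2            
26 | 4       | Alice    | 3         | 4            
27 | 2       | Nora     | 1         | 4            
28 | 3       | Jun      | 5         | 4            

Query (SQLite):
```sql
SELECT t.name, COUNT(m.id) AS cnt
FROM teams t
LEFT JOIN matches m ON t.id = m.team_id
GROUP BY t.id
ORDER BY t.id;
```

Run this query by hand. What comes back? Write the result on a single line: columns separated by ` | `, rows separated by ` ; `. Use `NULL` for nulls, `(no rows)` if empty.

LEFT JOIN keeps every teams row; unmatched ones get NULL for matches columns.
Group by teams.id and compute COUNT(m.id). COUNT(col) of an all-NULL group is 0.
  1: ids {2, 22, 25} → COUNT(m.id)=3
  2: ids {27} → COUNT(m.id)=1
  3: ids {5, 13, 23, 28} → COUNT(m.id)=4
  4: ids {26} → COUNT(m.id)=1

Panel | 3 ; Module | 1 ; Gadget | 4 ; Module | 1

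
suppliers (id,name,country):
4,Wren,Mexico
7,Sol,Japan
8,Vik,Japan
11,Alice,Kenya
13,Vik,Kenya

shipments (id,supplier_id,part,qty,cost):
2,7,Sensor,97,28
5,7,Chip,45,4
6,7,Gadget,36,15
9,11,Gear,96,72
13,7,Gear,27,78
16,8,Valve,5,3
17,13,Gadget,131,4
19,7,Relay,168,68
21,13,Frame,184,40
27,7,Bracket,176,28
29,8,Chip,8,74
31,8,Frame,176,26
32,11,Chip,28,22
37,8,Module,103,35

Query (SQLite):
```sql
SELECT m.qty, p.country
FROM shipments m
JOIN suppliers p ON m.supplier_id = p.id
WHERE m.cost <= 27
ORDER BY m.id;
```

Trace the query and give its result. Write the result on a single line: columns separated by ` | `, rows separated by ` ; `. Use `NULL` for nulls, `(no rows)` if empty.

Each shipments row matches the suppliers row where supplier_id = suppliers.id.
Then keep rows with m.cost <= 27.

45 | Japan ; 36 | Japan ; 5 | Japan ; 131 | Kenya ; 176 | Japan ; 28 | Kenya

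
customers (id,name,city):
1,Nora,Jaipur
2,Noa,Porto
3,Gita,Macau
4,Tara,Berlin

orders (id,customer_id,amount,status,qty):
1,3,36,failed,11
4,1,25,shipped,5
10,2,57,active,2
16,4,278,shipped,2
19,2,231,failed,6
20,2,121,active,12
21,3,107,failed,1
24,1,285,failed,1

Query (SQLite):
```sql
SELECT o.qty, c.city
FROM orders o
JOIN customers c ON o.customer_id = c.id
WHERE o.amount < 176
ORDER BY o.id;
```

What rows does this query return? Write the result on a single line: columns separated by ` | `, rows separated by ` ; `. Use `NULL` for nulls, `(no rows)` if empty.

Each orders row matches the customers row where customer_id = customers.id.
Then keep rows with o.amount < 176.

11 | Macau ; 5 | Jaipur ; 2 | Porto ; 12 | Porto ; 1 | Macau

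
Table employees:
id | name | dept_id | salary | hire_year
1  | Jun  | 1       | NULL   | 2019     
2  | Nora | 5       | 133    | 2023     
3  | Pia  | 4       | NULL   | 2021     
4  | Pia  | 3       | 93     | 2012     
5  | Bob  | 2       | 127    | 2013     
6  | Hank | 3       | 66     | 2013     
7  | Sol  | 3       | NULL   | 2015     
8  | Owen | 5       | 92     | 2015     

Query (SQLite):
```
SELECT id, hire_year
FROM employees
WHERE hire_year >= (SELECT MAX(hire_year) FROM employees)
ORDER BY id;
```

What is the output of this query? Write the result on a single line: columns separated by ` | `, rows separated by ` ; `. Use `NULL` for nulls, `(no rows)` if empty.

Scalar subquery: MAX(hire_year) over all employees rows = 2023.
Keep rows where hire_year >= that value.

2 | 2023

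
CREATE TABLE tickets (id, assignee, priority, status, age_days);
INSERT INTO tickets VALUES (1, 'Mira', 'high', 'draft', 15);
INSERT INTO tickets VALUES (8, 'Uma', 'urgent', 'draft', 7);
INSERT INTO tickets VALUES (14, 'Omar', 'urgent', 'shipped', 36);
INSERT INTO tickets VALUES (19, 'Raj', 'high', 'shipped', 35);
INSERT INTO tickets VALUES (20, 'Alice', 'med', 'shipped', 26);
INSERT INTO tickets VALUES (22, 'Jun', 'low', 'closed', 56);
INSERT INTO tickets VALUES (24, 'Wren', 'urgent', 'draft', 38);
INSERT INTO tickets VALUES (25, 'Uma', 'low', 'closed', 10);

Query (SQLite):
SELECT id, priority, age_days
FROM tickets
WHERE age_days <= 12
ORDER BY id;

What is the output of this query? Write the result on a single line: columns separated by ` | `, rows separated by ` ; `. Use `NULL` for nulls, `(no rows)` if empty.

age_days <= 12: ids {8, 25}

8 | urgent | 7 ; 25 | low | 10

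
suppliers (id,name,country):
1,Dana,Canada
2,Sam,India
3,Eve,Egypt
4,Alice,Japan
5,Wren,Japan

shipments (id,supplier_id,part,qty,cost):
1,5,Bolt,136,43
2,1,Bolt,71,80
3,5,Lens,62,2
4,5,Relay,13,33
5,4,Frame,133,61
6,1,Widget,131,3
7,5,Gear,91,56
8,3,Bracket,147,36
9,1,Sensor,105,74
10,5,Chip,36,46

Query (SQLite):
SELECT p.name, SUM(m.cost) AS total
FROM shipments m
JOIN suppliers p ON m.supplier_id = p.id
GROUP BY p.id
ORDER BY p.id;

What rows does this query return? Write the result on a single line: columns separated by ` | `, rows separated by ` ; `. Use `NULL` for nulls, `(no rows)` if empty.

Dana | 157 ; Eve | 36 ; Alice | 61 ; Wren | 180

Join each shipments row to its suppliers via supplier_id.
Group joined rows by suppliers.id; compute SUM(m.cost) per group.
  1: ids {2, 6, 9} → SUM(m.cost)=157
  3: ids {8} → SUM(m.cost)=36
  4: ids {5} → SUM(m.cost)=61
  5: ids {1, 3, 4, 7, 10} → SUM(m.cost)=180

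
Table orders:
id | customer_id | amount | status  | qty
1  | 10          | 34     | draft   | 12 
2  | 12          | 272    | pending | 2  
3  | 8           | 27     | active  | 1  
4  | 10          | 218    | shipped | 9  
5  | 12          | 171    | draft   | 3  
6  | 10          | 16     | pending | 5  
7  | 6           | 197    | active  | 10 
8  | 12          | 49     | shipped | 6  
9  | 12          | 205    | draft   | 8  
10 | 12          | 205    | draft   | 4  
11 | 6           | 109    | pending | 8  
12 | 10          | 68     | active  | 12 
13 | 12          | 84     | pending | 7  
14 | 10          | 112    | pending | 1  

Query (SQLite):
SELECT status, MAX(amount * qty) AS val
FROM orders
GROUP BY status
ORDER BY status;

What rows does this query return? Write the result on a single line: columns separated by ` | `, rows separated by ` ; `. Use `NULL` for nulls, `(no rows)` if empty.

active | 1970 ; draft | 1640 ; pending | 872 ; shipped | 1962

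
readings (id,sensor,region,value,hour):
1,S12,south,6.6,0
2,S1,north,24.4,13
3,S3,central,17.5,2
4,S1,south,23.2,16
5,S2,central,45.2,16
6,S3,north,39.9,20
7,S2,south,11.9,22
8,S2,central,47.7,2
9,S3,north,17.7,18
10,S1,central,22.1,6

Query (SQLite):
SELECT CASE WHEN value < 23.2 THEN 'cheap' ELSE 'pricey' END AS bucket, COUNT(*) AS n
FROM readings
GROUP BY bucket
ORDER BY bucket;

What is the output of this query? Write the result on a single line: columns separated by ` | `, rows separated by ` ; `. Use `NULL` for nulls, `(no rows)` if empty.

cheap | 5 ; pricey | 5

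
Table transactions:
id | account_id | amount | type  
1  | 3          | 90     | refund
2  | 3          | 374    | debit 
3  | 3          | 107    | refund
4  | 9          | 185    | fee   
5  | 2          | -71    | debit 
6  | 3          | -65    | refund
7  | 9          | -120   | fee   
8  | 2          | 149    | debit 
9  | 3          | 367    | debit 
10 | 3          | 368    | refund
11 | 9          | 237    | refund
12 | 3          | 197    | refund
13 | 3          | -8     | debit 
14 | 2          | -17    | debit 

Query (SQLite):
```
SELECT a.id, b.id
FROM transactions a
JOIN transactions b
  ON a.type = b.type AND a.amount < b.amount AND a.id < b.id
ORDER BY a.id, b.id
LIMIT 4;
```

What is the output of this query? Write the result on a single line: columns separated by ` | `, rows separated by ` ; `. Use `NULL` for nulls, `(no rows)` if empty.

1 | 3 ; 1 | 10 ; 1 | 11 ; 1 | 12

Pairs (a,b) with same type, a.amount < b.amount, a.id < b.id.
type groups: debit:{2,5,8,9,13,14} fee:{4,7} refund:{1,3,6,10,11,12}
Ordered by (a.id, b.id); first 4.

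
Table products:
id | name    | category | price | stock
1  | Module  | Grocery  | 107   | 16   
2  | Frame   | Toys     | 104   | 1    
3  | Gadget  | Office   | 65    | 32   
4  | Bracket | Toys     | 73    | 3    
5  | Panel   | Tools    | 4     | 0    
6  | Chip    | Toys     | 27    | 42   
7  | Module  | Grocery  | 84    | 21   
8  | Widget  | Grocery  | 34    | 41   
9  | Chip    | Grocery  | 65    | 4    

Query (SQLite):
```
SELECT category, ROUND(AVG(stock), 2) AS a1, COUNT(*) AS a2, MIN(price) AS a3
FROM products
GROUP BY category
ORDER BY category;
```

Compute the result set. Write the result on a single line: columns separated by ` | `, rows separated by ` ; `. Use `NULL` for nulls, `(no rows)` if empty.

Grocery | 20.5 | 4 | 34 ; Office | 32 | 1 | 65 ; Tools | 0 | 1 | 4 ; Toys | 15.33 | 3 | 27

Group products by category.
Per group compute: ROUND(AVG(stock), 2), COUNT(*), MIN(price).
  Grocery: ids {1, 7, 8, 9} → ROUND(AVG(stock), 2)=20.5, COUNT(*)=4, MIN(price)=34
  Office: ids {3} → ROUND(AVG(stock), 2)=32, COUNT(*)=1, MIN(price)=65
  Tools: ids {5} → ROUND(AVG(stock), 2)=0, COUNT(*)=1, MIN(price)=4
  Toys: ids {2, 4, 6} → ROUND(AVG(stock), 2)=15.33, COUNT(*)=3, MIN(price)=27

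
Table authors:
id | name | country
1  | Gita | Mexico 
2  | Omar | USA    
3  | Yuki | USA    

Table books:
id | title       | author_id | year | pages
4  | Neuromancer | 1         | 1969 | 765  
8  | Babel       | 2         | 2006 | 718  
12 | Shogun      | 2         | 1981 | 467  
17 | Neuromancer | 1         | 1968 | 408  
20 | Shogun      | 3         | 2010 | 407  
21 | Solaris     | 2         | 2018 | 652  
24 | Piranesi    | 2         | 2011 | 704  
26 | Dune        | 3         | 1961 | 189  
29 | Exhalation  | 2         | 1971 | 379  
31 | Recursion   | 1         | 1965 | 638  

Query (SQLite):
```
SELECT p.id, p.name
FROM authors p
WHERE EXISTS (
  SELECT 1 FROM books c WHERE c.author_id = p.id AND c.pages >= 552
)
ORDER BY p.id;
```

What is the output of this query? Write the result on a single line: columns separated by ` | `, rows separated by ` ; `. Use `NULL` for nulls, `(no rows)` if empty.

For each authors row, check whether any books with matching author_id has pages >= 552.
Keep rows where that is true.

1 | Gita ; 2 | Omar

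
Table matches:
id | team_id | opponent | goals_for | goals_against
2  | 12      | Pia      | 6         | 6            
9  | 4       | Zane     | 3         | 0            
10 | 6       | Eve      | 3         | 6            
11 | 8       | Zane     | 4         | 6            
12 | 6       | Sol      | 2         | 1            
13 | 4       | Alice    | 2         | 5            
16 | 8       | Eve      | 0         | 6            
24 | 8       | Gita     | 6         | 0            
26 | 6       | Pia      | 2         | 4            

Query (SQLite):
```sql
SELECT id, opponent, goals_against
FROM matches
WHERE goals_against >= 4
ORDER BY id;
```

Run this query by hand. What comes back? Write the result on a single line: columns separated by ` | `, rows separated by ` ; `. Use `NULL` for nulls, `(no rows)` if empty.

2 | Pia | 6 ; 10 | Eve | 6 ; 11 | Zane | 6 ; 13 | Alice | 5 ; 16 | Eve | 6 ; 26 | Pia | 4

goals_against >= 4: ids {2, 10, 11, 13, 16, 26}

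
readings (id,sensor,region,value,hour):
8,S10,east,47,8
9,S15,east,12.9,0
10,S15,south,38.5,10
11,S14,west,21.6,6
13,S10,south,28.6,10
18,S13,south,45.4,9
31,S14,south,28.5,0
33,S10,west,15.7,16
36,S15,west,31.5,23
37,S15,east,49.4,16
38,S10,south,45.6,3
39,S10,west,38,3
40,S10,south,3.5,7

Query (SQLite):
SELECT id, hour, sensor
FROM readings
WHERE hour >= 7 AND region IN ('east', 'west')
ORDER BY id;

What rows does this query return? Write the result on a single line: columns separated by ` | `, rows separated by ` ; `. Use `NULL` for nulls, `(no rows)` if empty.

8 | 8 | S10 ; 33 | 16 | S10 ; 36 | 23 | S15 ; 37 | 16 | S15

hour >= 7: ids {8, 10, 13, 18, 33, 36, 37, 40}
region IN ('east', 'west'): ids {8, 9, 11, 33, 36, 37, 39}
Combine with AND.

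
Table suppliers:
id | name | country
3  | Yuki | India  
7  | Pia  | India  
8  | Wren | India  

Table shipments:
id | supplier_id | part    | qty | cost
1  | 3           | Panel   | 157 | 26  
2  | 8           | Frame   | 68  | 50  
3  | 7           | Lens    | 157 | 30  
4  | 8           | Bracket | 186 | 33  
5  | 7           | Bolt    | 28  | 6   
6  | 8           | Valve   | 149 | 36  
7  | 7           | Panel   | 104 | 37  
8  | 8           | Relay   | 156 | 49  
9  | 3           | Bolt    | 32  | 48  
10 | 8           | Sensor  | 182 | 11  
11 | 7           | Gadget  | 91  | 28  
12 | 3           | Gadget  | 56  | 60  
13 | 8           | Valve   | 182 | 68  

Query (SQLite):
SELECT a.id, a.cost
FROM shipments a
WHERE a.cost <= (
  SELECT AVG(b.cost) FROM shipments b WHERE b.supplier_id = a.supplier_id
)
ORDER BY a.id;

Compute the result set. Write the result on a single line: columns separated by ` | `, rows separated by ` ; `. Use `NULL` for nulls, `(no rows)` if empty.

For each shipments row a, compute AVG(cost) over rows sharing a.supplier_id.
Keep row a if a.cost <= that per-group AVG.
  supplier_id=3: AVG(cost) = 44.666667
  supplier_id=7: AVG(cost) = 25.25
  supplier_id=8: AVG(cost) = 41.166667

1 | 26 ; 4 | 33 ; 5 | 6 ; 6 | 36 ; 10 | 11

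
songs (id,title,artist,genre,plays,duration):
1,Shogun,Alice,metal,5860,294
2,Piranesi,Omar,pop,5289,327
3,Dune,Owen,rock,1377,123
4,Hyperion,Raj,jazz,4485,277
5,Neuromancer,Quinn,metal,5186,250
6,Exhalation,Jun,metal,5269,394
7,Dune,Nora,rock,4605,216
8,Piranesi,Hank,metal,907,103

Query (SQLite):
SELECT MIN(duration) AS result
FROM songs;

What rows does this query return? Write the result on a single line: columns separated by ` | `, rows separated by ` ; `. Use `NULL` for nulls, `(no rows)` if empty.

103

All duration values: [294, 327, 123, 277, 250, 394, 216, 103].
MIN of non-NULL values = 103.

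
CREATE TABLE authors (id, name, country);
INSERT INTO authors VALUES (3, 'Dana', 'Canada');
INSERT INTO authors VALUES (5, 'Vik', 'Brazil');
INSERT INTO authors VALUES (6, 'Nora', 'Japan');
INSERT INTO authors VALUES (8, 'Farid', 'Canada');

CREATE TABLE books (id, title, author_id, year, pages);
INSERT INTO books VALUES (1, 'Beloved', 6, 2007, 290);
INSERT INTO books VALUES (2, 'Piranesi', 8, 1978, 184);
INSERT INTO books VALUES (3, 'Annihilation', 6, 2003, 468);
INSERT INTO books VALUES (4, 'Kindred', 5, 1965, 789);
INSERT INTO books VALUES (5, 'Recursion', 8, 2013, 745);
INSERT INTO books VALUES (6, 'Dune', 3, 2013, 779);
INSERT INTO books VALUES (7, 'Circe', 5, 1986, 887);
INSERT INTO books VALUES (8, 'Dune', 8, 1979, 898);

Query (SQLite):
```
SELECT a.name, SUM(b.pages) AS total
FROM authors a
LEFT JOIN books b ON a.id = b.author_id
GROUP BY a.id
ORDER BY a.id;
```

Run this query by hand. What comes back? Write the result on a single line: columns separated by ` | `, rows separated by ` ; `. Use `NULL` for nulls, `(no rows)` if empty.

Dana | 779 ; Vik | 1676 ; Nora | 758 ; Farid | 1827

LEFT JOIN keeps every authors row; unmatched ones get NULL for books columns.
Group by authors.id and compute SUM(b.pages). SUM over an all-NULL group is NULL.
  3: ids {6} → SUM(b.pages)=779
  5: ids {4, 7} → SUM(b.pages)=1676
  6: ids {1, 3} → SUM(b.pages)=758
  8: ids {2, 5, 8} → SUM(b.pages)=1827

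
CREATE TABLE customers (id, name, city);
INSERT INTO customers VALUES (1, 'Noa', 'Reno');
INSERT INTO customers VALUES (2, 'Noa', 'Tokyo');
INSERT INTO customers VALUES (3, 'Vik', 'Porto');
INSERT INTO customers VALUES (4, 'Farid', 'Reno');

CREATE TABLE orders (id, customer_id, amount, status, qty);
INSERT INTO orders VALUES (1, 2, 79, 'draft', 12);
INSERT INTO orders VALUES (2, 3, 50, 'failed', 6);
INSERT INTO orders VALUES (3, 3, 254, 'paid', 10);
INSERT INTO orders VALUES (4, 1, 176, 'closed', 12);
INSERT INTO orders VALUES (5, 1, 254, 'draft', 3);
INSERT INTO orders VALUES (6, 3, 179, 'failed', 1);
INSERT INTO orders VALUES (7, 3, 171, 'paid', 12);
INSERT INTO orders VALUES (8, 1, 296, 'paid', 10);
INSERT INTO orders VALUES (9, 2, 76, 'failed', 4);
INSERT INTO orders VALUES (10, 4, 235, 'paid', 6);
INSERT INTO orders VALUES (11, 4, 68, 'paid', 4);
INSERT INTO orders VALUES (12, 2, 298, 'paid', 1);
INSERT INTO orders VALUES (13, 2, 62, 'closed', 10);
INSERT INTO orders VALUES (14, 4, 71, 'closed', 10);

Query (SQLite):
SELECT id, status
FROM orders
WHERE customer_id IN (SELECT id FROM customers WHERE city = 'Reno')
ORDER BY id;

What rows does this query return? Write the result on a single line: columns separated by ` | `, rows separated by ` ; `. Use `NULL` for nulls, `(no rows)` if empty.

4 | closed ; 5 | draft ; 8 | paid ; 10 | paid ; 11 | paid ; 14 | closed

Inner query: customers.id where city = 'Reno'.
Outer: keep orders rows whose customer_id is in that set.
Inner query → {1, 4}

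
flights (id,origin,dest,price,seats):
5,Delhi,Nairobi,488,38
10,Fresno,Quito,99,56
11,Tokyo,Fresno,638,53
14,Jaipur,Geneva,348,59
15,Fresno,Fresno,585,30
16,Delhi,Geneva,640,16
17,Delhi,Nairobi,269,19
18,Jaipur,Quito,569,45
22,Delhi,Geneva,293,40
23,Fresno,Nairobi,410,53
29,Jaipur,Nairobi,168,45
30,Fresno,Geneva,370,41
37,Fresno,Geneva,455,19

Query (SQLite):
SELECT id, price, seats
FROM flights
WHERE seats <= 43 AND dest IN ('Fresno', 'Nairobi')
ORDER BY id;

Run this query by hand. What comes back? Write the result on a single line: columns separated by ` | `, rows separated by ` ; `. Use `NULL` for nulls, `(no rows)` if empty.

5 | 488 | 38 ; 15 | 585 | 30 ; 17 | 269 | 19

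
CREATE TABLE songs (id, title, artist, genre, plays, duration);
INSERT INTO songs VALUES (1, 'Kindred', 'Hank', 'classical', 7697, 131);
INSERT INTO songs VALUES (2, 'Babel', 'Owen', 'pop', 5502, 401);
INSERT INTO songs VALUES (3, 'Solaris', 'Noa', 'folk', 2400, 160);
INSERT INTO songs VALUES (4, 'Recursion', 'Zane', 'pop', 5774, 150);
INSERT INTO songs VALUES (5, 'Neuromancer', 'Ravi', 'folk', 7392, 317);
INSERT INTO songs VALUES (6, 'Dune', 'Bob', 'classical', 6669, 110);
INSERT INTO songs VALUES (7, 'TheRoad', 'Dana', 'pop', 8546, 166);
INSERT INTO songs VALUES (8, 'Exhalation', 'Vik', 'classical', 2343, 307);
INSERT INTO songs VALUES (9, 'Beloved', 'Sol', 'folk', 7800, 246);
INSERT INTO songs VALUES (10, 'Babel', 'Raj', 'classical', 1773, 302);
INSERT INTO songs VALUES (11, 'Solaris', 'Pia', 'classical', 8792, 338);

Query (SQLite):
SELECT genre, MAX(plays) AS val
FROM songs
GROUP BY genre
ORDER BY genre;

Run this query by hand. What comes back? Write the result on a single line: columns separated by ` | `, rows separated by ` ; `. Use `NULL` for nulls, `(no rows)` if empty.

Partition songs by genre; compute MAX(plays) within each group.
  classical: ids {1, 6, 8, 10, 11} → MAX(plays)=8792
  folk: ids {3, 5, 9} → MAX(plays)=7800
  pop: ids {2, 4, 7} → MAX(plays)=8546

classical | 8792 ; folk | 7800 ; pop | 8546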